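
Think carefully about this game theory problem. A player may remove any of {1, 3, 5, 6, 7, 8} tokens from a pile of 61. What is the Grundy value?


The subtraction set is S = {1, 3, 5, 6, 7, 8}.
G(k) = mex{ G(k - s) : s in S, s <= k }. We compute iteratively: G(0) = 0.
G(1) = mex({0}) = 1
G(2) = mex({1}) = 0
G(3) = mex({0}) = 1
G(4) = mex({1}) = 0
G(5) = mex({0}) = 1
G(6) = mex({0, 1}) = 2
G(7) = mex({0, 1, 2}) = 3
G(8) = mex({0, 1, 3}) = 2
G(9) = mex({0, 1, 2}) = 3
G(10) = mex({0, 1, 3}) = 2
G(11) = mex({0, 1, 2}) = 3
G(12) = mex({0, 1, 2, 3}) = 4
G(13) = mex({1, 2, 3, 4}) = 0
G(14) = mex({0, 2, 3}) = 1
G(15) = mex({1, 2, 3, 4}) = 0
G(16) = mex({0, 2, 3}) = 1
G(17) = mex({1, 2, 3, 4}) = 0
G(18) = mex({0, 2, 3, 4}) = 1
G(19) = mex({0, 1, 3, 4}) = 2
G(20) = mex({0, 1, 2, 4}) = 3
Observe that G(13)..G(20) = 0, 1, 0, 1, 0, 1, 2, 3 repeats G(0)..G(7) = 0, 1, 0, 1, 0, 1, 2, 3.
For k >= max(S) = 8, G(k) is determined by the previous 8 values G(k-8)..G(k-1); a window of 8 consecutive values has recurred shifted by 13, so by induction G(k + 13) = G(k) for all k >= 0: the sequence is periodic from the start with period 13.
One period: G(0..12) = 0, 1, 0, 1, 0, 1, 2, 3, 2, 3, 2, 3, 4.
61 mod 13 = 9, so G(61) = G(9) = 3.

3


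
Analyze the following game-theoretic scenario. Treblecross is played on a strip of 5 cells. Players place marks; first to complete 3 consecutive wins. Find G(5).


Treblecross: place X on empty cells; 3-in-a-row wins.
Playing within two cells of an existing X lets the opponent win at once, so sensible play treats the cells i-2..i+2 around each X as dead. The player left with no safe cell loses, so this is a normal-play take-away game on strips of safe cells.
Placing X at cell i (0-indexed) of a strip of k safe cells leaves independent strips of sizes max(0, i-2) and max(0, k-i-3). Hence G(k) = mex{ G(max(0,i-2)) XOR G(max(0,k-i-3)) : 0 <= i < k }, with G(0) = 0.
G(1): splits (0,0):0^0=0 -> mex({0}) = 1
G(2): splits (0,0):0^0=0 -> mex({0}) = 1
G(3): splits (0,0):0^0=0 -> mex({0}) = 1
G(4): splits (0,1):0^1=1 (0,0):0^0=0 -> mex({0, 1}) = 2
G(5): splits (0,2):0^1=1 (0,1):0^1=1 (0,0):0^0=0 -> mex({0, 1}) = 2
Therefore G(5) = 2.

2


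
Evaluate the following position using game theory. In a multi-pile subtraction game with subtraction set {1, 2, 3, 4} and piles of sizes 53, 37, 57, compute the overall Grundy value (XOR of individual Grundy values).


Subtraction set: {1, 2, 3, 4}
For this subtraction set, G(n) = n mod 5 (period = max + 1 = 5).
Pile 1 (size 53): G(53) = 53 mod 5 = 3
Pile 2 (size 37): G(37) = 37 mod 5 = 2
Pile 3 (size 57): G(57) = 57 mod 5 = 2
Total Grundy value = XOR of all: 3 XOR 2 XOR 2 = 3

3


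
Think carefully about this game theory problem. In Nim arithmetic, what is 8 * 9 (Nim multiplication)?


Nim multiplication is bilinear over XOR: (u XOR v) * w = (u*w) XOR (v*w).
So we split each operand into its bit components and XOR the pairwise Nim products.
8 = 8 (as XOR of powers of 2).
9 = 1 + 8 (as XOR of powers of 2).
Using the standard Nim-product table on single bits:
  2*2 = 3,   2*4 = 8,   2*8 = 12,
  4*4 = 6,   4*8 = 11,  8*8 = 13,
and  1*x = x (identity), k*l = l*k (commutative).
Pairwise Nim products:
  8 * 1 = 8
  8 * 8 = 13
XOR them: 8 XOR 13 = 5.
Result: 8 * 9 = 5 (in Nim).

5


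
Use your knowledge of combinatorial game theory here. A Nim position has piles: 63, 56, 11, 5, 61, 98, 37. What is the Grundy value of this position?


We need the XOR (exclusive or) of all pile sizes.
After XOR-ing pile 1 (size 63): 0 XOR 63 = 63
After XOR-ing pile 2 (size 56): 63 XOR 56 = 7
After XOR-ing pile 3 (size 11): 7 XOR 11 = 12
After XOR-ing pile 4 (size 5): 12 XOR 5 = 9
After XOR-ing pile 5 (size 61): 9 XOR 61 = 52
After XOR-ing pile 6 (size 98): 52 XOR 98 = 86
After XOR-ing pile 7 (size 37): 86 XOR 37 = 115
The Nim-value of this position is 115.

115


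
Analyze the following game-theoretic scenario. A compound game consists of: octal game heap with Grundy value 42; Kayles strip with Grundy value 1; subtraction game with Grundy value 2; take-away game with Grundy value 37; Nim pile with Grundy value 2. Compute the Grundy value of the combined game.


By the Sprague-Grundy theorem, the Grundy value of a sum of games is the XOR of individual Grundy values.
octal game heap: Grundy value = 42. Running XOR: 0 XOR 42 = 42
Kayles strip: Grundy value = 1. Running XOR: 42 XOR 1 = 43
subtraction game: Grundy value = 2. Running XOR: 43 XOR 2 = 41
take-away game: Grundy value = 37. Running XOR: 41 XOR 37 = 12
Nim pile: Grundy value = 2. Running XOR: 12 XOR 2 = 14
The combined Grundy value is 14.

14


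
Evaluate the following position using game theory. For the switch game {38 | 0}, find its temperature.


The game is {38 | 0}, a switch {a | b} with numbers a > b.
Cooling {a | b} by t gives {a - t | b + t}, which stops being hot when a - t = b + t, i.e. at t = (a - b)/2. So the temperature of a switch is (a - b)/2.
Temperature = (Left option - Right option) / 2
= (38 - (0)) / 2
= 38 / 2
= 19

19


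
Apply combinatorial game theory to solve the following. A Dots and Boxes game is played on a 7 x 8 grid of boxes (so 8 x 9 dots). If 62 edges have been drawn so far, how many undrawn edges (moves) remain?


Grid: 7 x 8 boxes, i.e. 8 rows and 9 columns of dots.
Horizontal edges: (rows + 1) * cols = 8 * 8 = 64
Vertical edges: rows * (cols + 1) = 7 * 9 = 63
Total edges: 64 + 63 = 127
Edges drawn: 62
Remaining: 127 - 62 = 65

65


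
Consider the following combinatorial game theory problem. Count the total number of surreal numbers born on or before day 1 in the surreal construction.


Day 0: {|} = 0 is born. Count = 1.
Day n: the number of surreal numbers born by day n is 2^(n+1) - 1.
By day 0: 2^1 - 1 = 1
By day 1: 2^2 - 1 = 3
By day 1: 3 surreal numbers.

3


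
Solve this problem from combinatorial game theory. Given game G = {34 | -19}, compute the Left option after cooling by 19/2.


Original game: {34 | -19} (a switch {a | b} with a > b).
Cooling by t (for t below the temperature (a - b)/2 = 53/2) taxes each move by t: {a | b} cooled by t is {a - t | b + t}.
Cooling amount: t = 19/2
Cooled Left option: 34 - 19/2 = 49/2
Cooled Right option: -19 + 19/2 = -19/2
Cooled game: {49/2 | -19/2}
Left option = 49/2

49/2


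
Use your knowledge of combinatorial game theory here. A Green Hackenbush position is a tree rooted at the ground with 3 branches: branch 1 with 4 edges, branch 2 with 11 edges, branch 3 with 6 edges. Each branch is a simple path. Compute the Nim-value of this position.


The tree has 3 branches from the ground vertex.
In Green Hackenbush, the Nim-value of a simple path of length k is k.
Branch 1: length 4, Nim-value = 4
Branch 2: length 11, Nim-value = 11
Branch 3: length 6, Nim-value = 6
Total Nim-value = XOR of all branch values:
0 XOR 4 = 4
4 XOR 11 = 15
15 XOR 6 = 9
Nim-value of the tree = 9

9


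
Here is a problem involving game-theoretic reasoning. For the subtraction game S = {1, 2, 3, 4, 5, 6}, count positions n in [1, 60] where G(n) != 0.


Subtraction set S = {1, 2, 3, 4, 5, 6}, so G(n) = n mod 7.
G(n) = 0 when n is a multiple of 7.
Multiples of 7 in [1, 60]: 8
N-positions (nonzero Grundy) = 60 - 8 = 52

52


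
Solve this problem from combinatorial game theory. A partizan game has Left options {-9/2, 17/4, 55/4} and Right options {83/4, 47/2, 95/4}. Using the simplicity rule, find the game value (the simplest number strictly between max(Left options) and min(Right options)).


Left options: {-9/2, 17/4, 55/4}, max = 55/4
Right options: {83/4, 47/2, 95/4}, min = 83/4
All options are numbers and max(Left) < min(Right), so by the simplicity theorem the value is the simplest (earliest-born) number strictly between 55/4 and 83/4.
Integers 14 through 20 all lie strictly between 55/4 and 83/4.
Among integers, the simplest (lowest birthday = smallest |n|; 0 is born on day 0, +-n on day n) is 14.
No non-integer in the interval can be simpler: if x is a non-integer in the interval, then floor(x) or ceil(x) also lies in the interval (the interval contains an integer), and both are proper prefixes of x's sign expansion, i.e. born earlier. So the game value is 14.
Game value = 14

14


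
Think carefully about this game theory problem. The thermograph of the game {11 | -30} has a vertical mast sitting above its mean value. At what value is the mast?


Game = {11 | -30}, a switch {a | b} with numbers a > b.
Its thermograph has left wall a - t and right wall b + t, which meet at t = (a - b)/2, where both equal (a + b)/2. So the mast (mean value) is at (a + b)/2.
Mean = (11 + (-30))/2 = -19/2 = -19/2

-19/2


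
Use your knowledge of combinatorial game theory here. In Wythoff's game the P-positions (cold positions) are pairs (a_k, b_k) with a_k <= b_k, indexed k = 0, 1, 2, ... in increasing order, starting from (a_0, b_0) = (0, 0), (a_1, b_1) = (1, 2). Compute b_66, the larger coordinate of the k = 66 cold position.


By Wythoff's theorem, a_k = floor(k * phi) and b_k = floor(k * phi^2) = a_k + k, where phi = (1 + sqrt(5))/2 is the golden ratio.
phi = (1 + sqrt(5))/2 = 1.618034
phi^2 = phi + 1 = 2.618034
k = 66
k * phi^2 = 66 * 2.618034 = 172.790243
b_66 = floor(k * phi^2) = 172 (check: a_66 + k = 106 + 66 = 172)

172


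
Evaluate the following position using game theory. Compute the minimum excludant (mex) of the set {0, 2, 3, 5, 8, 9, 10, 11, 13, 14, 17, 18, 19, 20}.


Set = {0, 2, 3, 5, 8, 9, 10, 11, 13, 14, 17, 18, 19, 20}
0 is in the set.
1 is NOT in the set. This is the mex.
mex = 1

1


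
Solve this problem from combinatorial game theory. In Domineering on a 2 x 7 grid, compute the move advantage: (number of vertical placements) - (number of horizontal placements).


Board is 2 x 7 (rows x cols).
Left (vertical) placements: (rows-1) * cols = 1 * 7 = 7
Right (horizontal) placements: rows * (cols-1) = 2 * 6 = 12
Advantage = Left - Right = 7 - 12 = -5

-5


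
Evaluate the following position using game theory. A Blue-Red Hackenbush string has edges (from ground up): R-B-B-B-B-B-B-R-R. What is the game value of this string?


Edges (from ground): R-B-B-B-B-B-B-R-R
By Berlekamp's sign-expansion rule, a Blue-Red Hackenbush stalk has the value of the surreal number whose sign sequence is the edge sequence with B -> + and R -> -.
Sign sequence: -++++++--
Trace the sign expansion in the surreal number tree, starting from 0:
Edge 1: R (sign -) -> bounds (-inf, 0), value = -1
Edge 2: B (sign +) -> bounds (-1, 0), value = -1/2
Edge 3: B (sign +) -> bounds (-1/2, 0), value = -1/4
Edge 4: B (sign +) -> bounds (-1/4, 0), value = -1/8
Edge 5: B (sign +) -> bounds (-1/8, 0), value = -1/16
Edge 6: B (sign +) -> bounds (-1/16, 0), value = -1/32
Edge 7: B (sign +) -> bounds (-1/32, 0), value = -1/64
Edge 8: R (sign -) -> bounds (-1/32, -1/64), value = -3/128
Edge 9: R (sign -) -> bounds (-1/32, -3/128), value = -7/256
Game value = -7/256

-7/256


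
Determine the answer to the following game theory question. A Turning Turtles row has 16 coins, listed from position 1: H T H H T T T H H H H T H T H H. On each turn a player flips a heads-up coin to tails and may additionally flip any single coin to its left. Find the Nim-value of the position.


Coins: H T H H T T T H H H H T H T H H
Key fact: a single head at position k behaves exactly like a Nim heap of size k (turning it to T and optionally flipping a coin at j < k corresponds to moving the heap from k to j, or to 0), and heads combine as a disjunctive sum (two heads at the same place would cancel, matching j XOR j = 0). So the Nim-value is the XOR of the 1-indexed positions of the heads.
Face-up positions (1-indexed): [1, 3, 4, 8, 9, 10, 11, 13, 15, 16]
XOR 0 with 1: 0 XOR 1 = 1
XOR 1 with 3: 1 XOR 3 = 2
XOR 2 with 4: 2 XOR 4 = 6
XOR 6 with 8: 6 XOR 8 = 14
XOR 14 with 9: 14 XOR 9 = 7
XOR 7 with 10: 7 XOR 10 = 13
XOR 13 with 11: 13 XOR 11 = 6
XOR 6 with 13: 6 XOR 13 = 11
XOR 11 with 15: 11 XOR 15 = 4
XOR 4 with 16: 4 XOR 16 = 20
Nim-value = 20

20


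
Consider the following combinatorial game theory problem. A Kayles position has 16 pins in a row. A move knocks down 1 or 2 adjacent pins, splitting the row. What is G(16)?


Kayles: a move removes 1 or 2 adjacent pins from a contiguous row.
Removing pins from a row of k leaves two independent rows (a, b) with a + b = k - 1 (one pin) or a + b = k - 2 (two pins); an end removal gives a = 0.
By Sprague-Grundy, G(k) = mex{ G(a) XOR G(b) } over all these splits. G(0) = 0.
G(1): splits (0,0):0^0=0 -> mex({0}) = 1
G(2): splits (0,1):0^1=1 (0,0):0^0=0 -> mex({0, 1}) = 2
G(3): splits (0,2):0^2=2 (1,1):1^1=0 (0,1):0^1=1 -> mex({0, 1, 2}) = 3
G(4): splits (0,3):0^3=3 (1,2):1^2=3 (0,2):0^2=2 (1,1):1^1=0 -> mex({0, 2, 3}) = 1
G(5): splits (0,4):0^1=1 (1,3):1^3=2 (2,2):2^2=0 (0,3):0^3=3 (1,2):1^2=3 -> mex({0, 1, 2, 3}) = 4
G(6) = mex({0, 1, 2, 4}) = 3
G(7) = mex({0, 1, 3, 4, 5}) = 2
G(8) = mex({0, 2, 3, 5, 6}) = 1
G(9) = mex({0, 1, 2, 3, 6, 7}) = 4
G(10) = mex({0, 1, 3, 4, 5, 7}) = 2
G(11) = mex({0, 1, 2, 3, 4, 5}) = 6
G(12) = mex({0, 1, 2, 3, 5, 6, 7}) = 4
G(13) = mex({0, 2, 3, 4, 6, 7}) = 1
G(14) = mex({0, 1, 4, 5, 6, 7}) = 2
G(15) = mex({0, 1, 2, 3, 4, 5, 6}) = 7
G(16) = mex({0, 2, 3, 5, 6, 7}) = 1
Therefore G(16) = 1.

1


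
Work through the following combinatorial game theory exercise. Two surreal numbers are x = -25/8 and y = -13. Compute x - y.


x = -25/8, y = -13
Converting to common denominator: 8
x = -25/8, y = -104/8
x - y = -25/8 - -13 = 79/8

79/8


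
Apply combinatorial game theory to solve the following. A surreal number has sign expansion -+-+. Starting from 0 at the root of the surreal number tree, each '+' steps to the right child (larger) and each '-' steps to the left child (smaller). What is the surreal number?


Sign expansion: -+-+
Rule: track bounds (lo, hi), initially (-inf, +inf). On '+', the current value becomes lo and we move to the simplest number in (value, hi): value + 1 if hi = +inf, otherwise the midpoint (value + hi)/2. On '-', the current value becomes hi and we move to value - 1 if lo = -inf, otherwise the midpoint (lo + value)/2.
Start at 0.
Step 1: sign = -, move left. Bounds: (-inf, 0). Value = -1
Step 2: sign = +, move right. Bounds: (-1, 0). Value = -1/2
Step 3: sign = -, move left. Bounds: (-1, -1/2). Value = -3/4
Step 4: sign = +, move right. Bounds: (-3/4, -1/2). Value = -5/8
The surreal number with sign expansion -+-+ is -5/8.

-5/8


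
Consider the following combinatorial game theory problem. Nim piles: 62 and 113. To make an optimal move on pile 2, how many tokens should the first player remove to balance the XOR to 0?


Piles: 62 and 113
Current XOR: 62 XOR 113 = 79 (non-zero, so this is an N-position).
To make the XOR zero, we need to find a move that balances the piles.
For pile 2 (size 113): target = 113 XOR 79 = 62
We reduce pile 2 from 113 to 62.
Tokens removed: 113 - 62 = 51
Verification: 62 XOR 62 = 0

51


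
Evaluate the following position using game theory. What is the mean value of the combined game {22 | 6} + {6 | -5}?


G1 = {22 | 6}, G2 = {6 | -5}
Each is a switch {a | b} with numbers a > b; its mean value is (a + b)/2, and mean value is additive over game sums: m(G1 + G2) = m(G1) + m(G2).
Mean of G1 = (22 + (6))/2 = 28/2 = 14
Mean of G2 = (6 + (-5))/2 = 1/2 = 1/2
Mean of G1 + G2 = 14 + 1/2 = 29/2

29/2


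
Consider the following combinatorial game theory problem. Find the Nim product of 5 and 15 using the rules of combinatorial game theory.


Nim multiplication is bilinear over XOR: (u XOR v) * w = (u*w) XOR (v*w).
So we split each operand into its bit components and XOR the pairwise Nim products.
5 = 1 + 4 (as XOR of powers of 2).
15 = 1 + 2 + 4 + 8 (as XOR of powers of 2).
Using the standard Nim-product table on single bits:
  2*2 = 3,   2*4 = 8,   2*8 = 12,
  4*4 = 6,   4*8 = 11,  8*8 = 13,
and  1*x = x (identity), k*l = l*k (commutative).
Pairwise Nim products:
  1 * 1 = 1
  1 * 2 = 2
  1 * 4 = 4
  1 * 8 = 8
  4 * 1 = 4
  4 * 2 = 8
  4 * 4 = 6
  4 * 8 = 11
XOR them: 1 XOR 2 XOR 4 XOR 8 XOR 4 XOR 8 XOR 6 XOR 11 = 14.
Result: 5 * 15 = 14 (in Nim).

14


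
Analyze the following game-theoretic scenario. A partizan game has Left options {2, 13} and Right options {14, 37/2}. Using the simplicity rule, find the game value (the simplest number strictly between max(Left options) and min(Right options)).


Left options: {2, 13}, max = 13
Right options: {14, 37/2}, min = 14
All options are numbers and max(Left) < min(Right), so by the simplicity theorem the value is the simplest (earliest-born) number strictly between 13 and 14.
No integer lies strictly between 13 and 14, so the value is the dyadic rational m/2^k in the interval with the smallest k (then m odd); search k = 1, 2, ...:
Denominator 2: 27/2 lies strictly between 13 and 14 -- found.
The simplest number in the interval is 27/2.
Game value = 27/2

27/2


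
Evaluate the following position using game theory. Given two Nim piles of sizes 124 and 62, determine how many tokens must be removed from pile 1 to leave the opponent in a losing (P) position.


Piles: 124 and 62
Current XOR: 124 XOR 62 = 66 (non-zero, so this is an N-position).
To make the XOR zero, we need to find a move that balances the piles.
For pile 1 (size 124): target = 124 XOR 66 = 62
We reduce pile 1 from 124 to 62.
Tokens removed: 124 - 62 = 62
Verification: 62 XOR 62 = 0

62


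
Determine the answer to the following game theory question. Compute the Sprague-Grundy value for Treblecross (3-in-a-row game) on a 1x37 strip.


Treblecross: place X on empty cells; 3-in-a-row wins.
Playing within two cells of an existing X lets the opponent win at once, so sensible play treats the cells i-2..i+2 around each X as dead. The player left with no safe cell loses, so this is a normal-play take-away game on strips of safe cells.
Placing X at cell i (0-indexed) of a strip of k safe cells leaves independent strips of sizes max(0, i-2) and max(0, k-i-3). Hence G(k) = mex{ G(max(0,i-2)) XOR G(max(0,k-i-3)) : 0 <= i < k }, with G(0) = 0.
G(1): splits (0,0):0^0=0 -> mex({0}) = 1
G(2): splits (0,0):0^0=0 -> mex({0}) = 1
G(3): splits (0,0):0^0=0 -> mex({0}) = 1
G(4): splits (0,1):0^1=1 (0,0):0^0=0 -> mex({0, 1}) = 2
G(5): splits (0,2):0^1=1 (0,1):0^1=1 (0,0):0^0=0 -> mex({0, 1}) = 2
G(6) = mex({1}) = 0
G(7) = mex({0, 1, 2}) = 3
G(8) = mex({0, 1, 2}) = 3
G(9) = mex({0, 2}) = 1
G(10) = mex({0, 2, 3}) = 1
G(11) = mex({0, 3}) = 1
G(12) = mex({1, 3}) = 0
G(13) = mex({0, 1, 2, 3}) = 4
G(14) = mex({0, 1, 2}) = 3
G(15) = mex({0, 1, 2}) = 3
G(16) = mex({0, 1, 2, 4}) = 3
G(17) = mex({0, 1, 3, 4}) = 2
G(18) = mex({0, 1, 3, 4}) = 2
G(19) = mex({0, 1, 3, 5}) = 2
G(20) = mex({0, 1, 2, 3, 5}) = 4
G(21) = mex({0, 1, 2, 3, 5}) = 4
G(22) = mex({1, 2, 6}) = 0
G(23) = mex({0, 1, 2, 3, 4, 6}) = 5
G(24) = mex({0, 1, 2, 3, 4}) = 5
G(25) = mex({0, 1, 3, 4, 7}) = 2
G(26) = mex({0, 1, 3, 4, 5, 7}) = 2
G(27) = mex({0, 1, 3, 5}) = 2
G(28) = mex({0, 1, 2, 5}) = 3
G(29) = mex({0, 1, 2, 4, 5, 6}) = 3
G(30) = mex({1, 2, 4, 6}) = 0
G(31) = mex({0, 1, 2, 3, 4, 6}) = 5
G(32) = mex({1, 2, 3, 4, 7}) = 0
G(33) = mex({0, 3, 7}) = 1
G(34) = mex({0, 2, 3, 5, 7}) = 1
G(35) = mex({0, 2, 3, 5, 6}) = 1
G(36) = mex({0, 1, 2, 5, 6}) = 3
G(37) = mex({0, 1, 2, 4, 5, 6}) = 3
Therefore G(37) = 3.

3


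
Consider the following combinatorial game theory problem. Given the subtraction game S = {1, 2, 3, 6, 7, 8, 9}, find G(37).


The subtraction set is S = {1, 2, 3, 6, 7, 8, 9}.
G(k) = mex{ G(k - s) : s in S, s <= k }. We compute iteratively: G(0) = 0.
G(1) = mex({0}) = 1
G(2) = mex({0, 1}) = 2
G(3) = mex({0, 1, 2}) = 3
G(4) = mex({1, 2, 3}) = 0
G(5) = mex({0, 2, 3}) = 1
G(6) = mex({0, 1, 3}) = 2
G(7) = mex({0, 1, 2}) = 3
G(8) = mex({0, 1, 2, 3}) = 4
G(9) = mex({0, 1, 2, 3, 4}) = 5
G(10) = mex({0, 1, 2, 3, 4, 5}) = 6
G(11) = mex({0, 1, 2, 3, 4, 5, 6}) = 7
G(12) = mex({0, 1, 2, 3, 5, 6, 7}) = 4
G(13) = mex({0, 1, 2, 3, 4, 6, 7}) = 5
G(14) = mex({1, 2, 3, 4, 5, 7}) = 0
G(15) = mex({0, 2, 3, 4, 5}) = 1
G(16) = mex({0, 1, 3, 4, 5, 6}) = 2
G(17) = mex({0, 1, 2, 4, 5, 6, 7}) = 3
G(18) = mex({1, 2, 3, 4, 5, 6, 7}) = 0
G(19) = mex({0, 2, 3, 4, 5, 6, 7}) = 1
G(20) = mex({0, 1, 3, 4, 5, 7}) = 2
G(21) = mex({0, 1, 2, 4, 5}) = 3
G(22) = mex({0, 1, 2, 3, 5}) = 4
Observe that G(14)..G(22) = 0, 1, 2, 3, 0, 1, 2, 3, 4 repeats G(0)..G(8) = 0, 1, 2, 3, 0, 1, 2, 3, 4.
For k >= max(S) = 9, G(k) is determined by the previous 9 values G(k-9)..G(k-1); a window of 9 consecutive values has recurred shifted by 14, so by induction G(k + 14) = G(k) for all k >= 0: the sequence is periodic from the start with period 14.
One period: G(0..13) = 0, 1, 2, 3, 0, 1, 2, 3, 4, 5, 6, 7, 4, 5.
37 mod 14 = 9, so G(37) = G(9) = 5.

5


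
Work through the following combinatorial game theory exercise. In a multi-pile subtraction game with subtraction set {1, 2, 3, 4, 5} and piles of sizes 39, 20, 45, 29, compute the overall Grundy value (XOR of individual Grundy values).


Subtraction set: {1, 2, 3, 4, 5}
For this subtraction set, G(n) = n mod 6 (period = max + 1 = 6).
Pile 1 (size 39): G(39) = 39 mod 6 = 3
Pile 2 (size 20): G(20) = 20 mod 6 = 2
Pile 3 (size 45): G(45) = 45 mod 6 = 3
Pile 4 (size 29): G(29) = 29 mod 6 = 5
Total Grundy value = XOR of all: 3 XOR 2 XOR 3 XOR 5 = 7

7


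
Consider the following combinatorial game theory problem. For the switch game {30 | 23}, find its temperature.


The game is {30 | 23}, a switch {a | b} with numbers a > b.
Cooling {a | b} by t gives {a - t | b + t}, which stops being hot when a - t = b + t, i.e. at t = (a - b)/2. So the temperature of a switch is (a - b)/2.
Temperature = (Left option - Right option) / 2
= (30 - (23)) / 2
= 7 / 2
= 7/2

7/2


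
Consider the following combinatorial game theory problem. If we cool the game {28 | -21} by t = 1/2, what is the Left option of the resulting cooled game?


Original game: {28 | -21} (a switch {a | b} with a > b).
Cooling by t (for t below the temperature (a - b)/2 = 49/2) taxes each move by t: {a | b} cooled by t is {a - t | b + t}.
Cooling amount: t = 1/2
Cooled Left option: 28 - 1/2 = 55/2
Cooled Right option: -21 + 1/2 = -41/2
Cooled game: {55/2 | -41/2}
Left option = 55/2

55/2


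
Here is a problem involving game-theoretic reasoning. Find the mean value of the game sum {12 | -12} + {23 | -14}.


G1 = {12 | -12}, G2 = {23 | -14}
Each is a switch {a | b} with numbers a > b; its mean value is (a + b)/2, and mean value is additive over game sums: m(G1 + G2) = m(G1) + m(G2).
Mean of G1 = (12 + (-12))/2 = 0/2 = 0
Mean of G2 = (23 + (-14))/2 = 9/2 = 9/2
Mean of G1 + G2 = 0 + 9/2 = 9/2

9/2


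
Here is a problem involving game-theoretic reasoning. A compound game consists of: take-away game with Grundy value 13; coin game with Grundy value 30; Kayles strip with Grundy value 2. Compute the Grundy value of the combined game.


By the Sprague-Grundy theorem, the Grundy value of a sum of games is the XOR of individual Grundy values.
take-away game: Grundy value = 13. Running XOR: 0 XOR 13 = 13
coin game: Grundy value = 30. Running XOR: 13 XOR 30 = 19
Kayles strip: Grundy value = 2. Running XOR: 19 XOR 2 = 17
The combined Grundy value is 17.

17


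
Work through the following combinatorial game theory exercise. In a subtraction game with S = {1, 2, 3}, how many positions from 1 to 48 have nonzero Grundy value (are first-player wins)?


Subtraction set S = {1, 2, 3}, so G(n) = n mod 4.
G(n) = 0 when n is a multiple of 4.
Multiples of 4 in [1, 48]: 12
N-positions (nonzero Grundy) = 48 - 12 = 36

36


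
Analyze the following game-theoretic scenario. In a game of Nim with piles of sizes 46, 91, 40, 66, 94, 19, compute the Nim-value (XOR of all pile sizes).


We need the XOR (exclusive or) of all pile sizes.
After XOR-ing pile 1 (size 46): 0 XOR 46 = 46
After XOR-ing pile 2 (size 91): 46 XOR 91 = 117
After XOR-ing pile 3 (size 40): 117 XOR 40 = 93
After XOR-ing pile 4 (size 66): 93 XOR 66 = 31
After XOR-ing pile 5 (size 94): 31 XOR 94 = 65
After XOR-ing pile 6 (size 19): 65 XOR 19 = 82
The Nim-value of this position is 82.

82


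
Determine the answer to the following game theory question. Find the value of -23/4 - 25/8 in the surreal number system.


x = -23/4, y = 25/8
Converting to common denominator: 8
x = -46/8, y = 25/8
x - y = -23/4 - 25/8 = -71/8

-71/8


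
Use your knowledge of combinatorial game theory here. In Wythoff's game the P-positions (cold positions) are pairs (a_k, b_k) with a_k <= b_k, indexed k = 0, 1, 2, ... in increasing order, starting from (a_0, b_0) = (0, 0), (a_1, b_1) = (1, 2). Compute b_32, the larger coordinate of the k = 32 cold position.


By Wythoff's theorem, a_k = floor(k * phi) and b_k = floor(k * phi^2) = a_k + k, where phi = (1 + sqrt(5))/2 is the golden ratio.
phi = (1 + sqrt(5))/2 = 1.618034
phi^2 = phi + 1 = 2.618034
k = 32
k * phi^2 = 32 * 2.618034 = 83.777088
b_32 = floor(k * phi^2) = 83 (check: a_32 + k = 51 + 32 = 83)

83


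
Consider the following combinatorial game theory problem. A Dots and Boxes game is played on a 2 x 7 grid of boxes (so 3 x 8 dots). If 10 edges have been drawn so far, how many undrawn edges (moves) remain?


Grid: 2 x 7 boxes, i.e. 3 rows and 8 columns of dots.
Horizontal edges: (rows + 1) * cols = 3 * 7 = 21
Vertical edges: rows * (cols + 1) = 2 * 8 = 16
Total edges: 21 + 16 = 37
Edges drawn: 10
Remaining: 37 - 10 = 27

27


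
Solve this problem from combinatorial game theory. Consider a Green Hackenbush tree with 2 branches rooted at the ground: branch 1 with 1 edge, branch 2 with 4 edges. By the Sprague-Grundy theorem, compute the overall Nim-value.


The tree has 2 branches from the ground vertex.
In Green Hackenbush, the Nim-value of a simple path of length k is k.
Branch 1: length 1, Nim-value = 1
Branch 2: length 4, Nim-value = 4
Total Nim-value = XOR of all branch values:
0 XOR 1 = 1
1 XOR 4 = 5
Nim-value of the tree = 5

5


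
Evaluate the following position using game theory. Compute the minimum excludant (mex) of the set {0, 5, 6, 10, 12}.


Set = {0, 5, 6, 10, 12}
0 is in the set.
1 is NOT in the set. This is the mex.
mex = 1

1


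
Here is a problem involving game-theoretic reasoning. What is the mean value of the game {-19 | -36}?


Game = {-19 | -36}, a switch {a | b} with numbers a > b.
Its thermograph has left wall a - t and right wall b + t, which meet at t = (a - b)/2, where both equal (a + b)/2. So the mast (mean value) is at (a + b)/2.
Mean = (-19 + (-36))/2 = -55/2 = -55/2

-55/2


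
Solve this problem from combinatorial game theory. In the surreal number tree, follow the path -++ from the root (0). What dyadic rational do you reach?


Sign expansion: -++
Rule: track bounds (lo, hi), initially (-inf, +inf). On '+', the current value becomes lo and we move to the simplest number in (value, hi): value + 1 if hi = +inf, otherwise the midpoint (value + hi)/2. On '-', the current value becomes hi and we move to value - 1 if lo = -inf, otherwise the midpoint (lo + value)/2.
Start at 0.
Step 1: sign = -, move left. Bounds: (-inf, 0). Value = -1
Step 2: sign = +, move right. Bounds: (-1, 0). Value = -1/2
Step 3: sign = +, move right. Bounds: (-1/2, 0). Value = -1/4
The surreal number with sign expansion -++ is -1/4.

-1/4


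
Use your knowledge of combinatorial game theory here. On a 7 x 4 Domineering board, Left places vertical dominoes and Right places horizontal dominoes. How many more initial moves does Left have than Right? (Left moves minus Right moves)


Board is 7 x 4 (rows x cols).
Left (vertical) placements: (rows-1) * cols = 6 * 4 = 24
Right (horizontal) placements: rows * (cols-1) = 7 * 3 = 21
Advantage = Left - Right = 24 - 21 = 3

3


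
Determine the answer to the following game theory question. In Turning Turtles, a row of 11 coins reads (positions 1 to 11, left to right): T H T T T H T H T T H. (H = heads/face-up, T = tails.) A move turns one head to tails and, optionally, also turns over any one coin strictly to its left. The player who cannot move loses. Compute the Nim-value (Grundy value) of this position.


Coins: T H T T T H T H T T H
Key fact: a single head at position k behaves exactly like a Nim heap of size k (turning it to T and optionally flipping a coin at j < k corresponds to moving the heap from k to j, or to 0), and heads combine as a disjunctive sum (two heads at the same place would cancel, matching j XOR j = 0). So the Nim-value is the XOR of the 1-indexed positions of the heads.
Face-up positions (1-indexed): [2, 6, 8, 11]
XOR 0 with 2: 0 XOR 2 = 2
XOR 2 with 6: 2 XOR 6 = 4
XOR 4 with 8: 4 XOR 8 = 12
XOR 12 with 11: 12 XOR 11 = 7
Nim-value = 7

7


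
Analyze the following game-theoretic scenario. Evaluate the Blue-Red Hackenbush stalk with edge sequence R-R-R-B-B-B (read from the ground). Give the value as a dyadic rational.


Edges (from ground): R-R-R-B-B-B
By Berlekamp's sign-expansion rule, a Blue-Red Hackenbush stalk has the value of the surreal number whose sign sequence is the edge sequence with B -> + and R -> -.
Sign sequence: ---+++
Trace the sign expansion in the surreal number tree, starting from 0:
Edge 1: R (sign -) -> bounds (-inf, 0), value = -1
Edge 2: R (sign -) -> bounds (-inf, -1), value = -2
Edge 3: R (sign -) -> bounds (-inf, -2), value = -3
Edge 4: B (sign +) -> bounds (-3, -2), value = -5/2
Edge 5: B (sign +) -> bounds (-5/2, -2), value = -9/4
Edge 6: B (sign +) -> bounds (-9/4, -2), value = -17/8
Game value = -17/8

-17/8


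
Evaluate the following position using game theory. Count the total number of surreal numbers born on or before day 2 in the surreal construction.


Day 0: {|} = 0 is born. Count = 1.
Day n: the number of surreal numbers born by day n is 2^(n+1) - 1.
By day 0: 2^1 - 1 = 1
By day 1: 2^2 - 1 = 3
By day 2: 2^3 - 1 = 7
By day 2: 7 surreal numbers.

7


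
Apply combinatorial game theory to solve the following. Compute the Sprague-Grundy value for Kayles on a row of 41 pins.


Kayles: a move removes 1 or 2 adjacent pins from a contiguous row.
Removing pins from a row of k leaves two independent rows (a, b) with a + b = k - 1 (one pin) or a + b = k - 2 (two pins); an end removal gives a = 0.
By Sprague-Grundy, G(k) = mex{ G(a) XOR G(b) } over all these splits. G(0) = 0.
G(1): splits (0,0):0^0=0 -> mex({0}) = 1
G(2): splits (0,1):0^1=1 (0,0):0^0=0 -> mex({0, 1}) = 2
G(3): splits (0,2):0^2=2 (1,1):1^1=0 (0,1):0^1=1 -> mex({0, 1, 2}) = 3
G(4): splits (0,3):0^3=3 (1,2):1^2=3 (0,2):0^2=2 (1,1):1^1=0 -> mex({0, 2, 3}) = 1
G(5): splits (0,4):0^1=1 (1,3):1^3=2 (2,2):2^2=0 (0,3):0^3=3 (1,2):1^2=3 -> mex({0, 1, 2, 3}) = 4
G(6) = mex({0, 1, 2, 4}) = 3
G(7) = mex({0, 1, 3, 4, 5}) = 2
G(8) = mex({0, 2, 3, 5, 6}) = 1
G(9) = mex({0, 1, 2, 3, 6, 7}) = 4
G(10) = mex({0, 1, 3, 4, 5, 7}) = 2
G(11) = mex({0, 1, 2, 3, 4, 5}) = 6
G(12) = mex({0, 1, 2, 3, 5, 6, 7}) = 4
G(13) = mex({0, 2, 3, 4, 6, 7}) = 1
G(14) = mex({0, 1, 4, 5, 6, 7}) = 2
G(15) = mex({0, 1, 2, 3, 4, 5, 6}) = 7
G(16) = mex({0, 2, 3, 5, 6, 7}) = 1
G(17) = mex({0, 1, 2, 3, 5, 6, 7}) = 4
G(18) = mex({0, 1, 2, 4, 5, 6}) = 3
G(19) = mex({0, 1, 3, 4, 5, 7}) = 2
G(20) = mex({0, 2, 3, 4, 5, 6, 7}) = 1
G(21) = mex({0, 1, 2, 3, 5, 6, 7}) = 4
G(22) = mex({0, 1, 2, 3, 4, 5, 7}) = 6
G(23) = mex({0, 1, 2, 3, 4, 5, 6}) = 7
G(24) = mex({0, 1, 2, 3, 5, 6, 7}) = 4
G(25) = mex({0, 2, 3, 4, 6, 7}) = 1
G(26) = mex({0, 1, 3, 4, 5, 6, 7}) = 2
G(27) = mex({0, 1, 2, 3, 4, 5, 6, 7}) = 8
G(28) = mex({0, 1, 2, 3, 4, 6, 7, 8}) = 5
G(29) = mex({0, 1, 2, 3, 5, 6, 7, 8, 9}) = 4
G(30) = mex({0, 1, 2, 3, 4, 5, 6, 9, 10}) = 7
G(31) = mex({0, 1, 3, 4, 5, 7, 10, 11}) = 2
G(32) = mex({0, 2, 3, 4, 5, 6, 7, 9, 11}) = 1
G(33) = mex({0, 1, 2, 3, 4, 5, 6, 7, 9, 12}) = 8
G(34) = mex({0, 1, 2, 3, 4, 5, 7, 8, 11, 12}) = 6
G(35) = mex({0, 1, 2, 3, 4, 5, 6, 8, 9, 10, 11}) = 7
G(36) = mex({0, 1, 2, 3, 5, 6, 7, 9, 10}) = 4
G(37) = mex({0, 2, 3, 4, 6, 7, 9, 10, 11, 12}) = 1
G(38) = mex({0, 1, 3, 4, 5, 6, 7, 9, 10, 11, 12}) = 2
G(39) = mex({0, 1, 2, 4, 5, 6, 7, 9, 10, 12, 14}) = 3
G(40) = mex({0, 2, 3, 4, 6, 7, 11, 12, 14}) = 1
G(41) = mex({0, 1, 2, 3, 5, 6, 7, 9, 10, 11, 12}) = 4
Therefore G(41) = 4.

4


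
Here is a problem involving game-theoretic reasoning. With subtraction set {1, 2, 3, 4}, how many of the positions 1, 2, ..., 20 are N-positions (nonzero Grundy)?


Subtraction set S = {1, 2, 3, 4}, so G(n) = n mod 5.
G(n) = 0 when n is a multiple of 5.
Multiples of 5 in [1, 20]: 4
N-positions (nonzero Grundy) = 20 - 4 = 16

16


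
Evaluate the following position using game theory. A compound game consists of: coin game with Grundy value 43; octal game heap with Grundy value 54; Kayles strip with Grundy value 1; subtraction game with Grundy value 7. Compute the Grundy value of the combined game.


By the Sprague-Grundy theorem, the Grundy value of a sum of games is the XOR of individual Grundy values.
coin game: Grundy value = 43. Running XOR: 0 XOR 43 = 43
octal game heap: Grundy value = 54. Running XOR: 43 XOR 54 = 29
Kayles strip: Grundy value = 1. Running XOR: 29 XOR 1 = 28
subtraction game: Grundy value = 7. Running XOR: 28 XOR 7 = 27
The combined Grundy value is 27.

27


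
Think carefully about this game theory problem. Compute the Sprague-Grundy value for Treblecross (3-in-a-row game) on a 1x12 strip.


Treblecross: place X on empty cells; 3-in-a-row wins.
Playing within two cells of an existing X lets the opponent win at once, so sensible play treats the cells i-2..i+2 around each X as dead. The player left with no safe cell loses, so this is a normal-play take-away game on strips of safe cells.
Placing X at cell i (0-indexed) of a strip of k safe cells leaves independent strips of sizes max(0, i-2) and max(0, k-i-3). Hence G(k) = mex{ G(max(0,i-2)) XOR G(max(0,k-i-3)) : 0 <= i < k }, with G(0) = 0.
G(1): splits (0,0):0^0=0 -> mex({0}) = 1
G(2): splits (0,0):0^0=0 -> mex({0}) = 1
G(3): splits (0,0):0^0=0 -> mex({0}) = 1
G(4): splits (0,1):0^1=1 (0,0):0^0=0 -> mex({0, 1}) = 2
G(5): splits (0,2):0^1=1 (0,1):0^1=1 (0,0):0^0=0 -> mex({0, 1}) = 2
G(6) = mex({1}) = 0
G(7) = mex({0, 1, 2}) = 3
G(8) = mex({0, 1, 2}) = 3
G(9) = mex({0, 2}) = 1
G(10) = mex({0, 2, 3}) = 1
G(11) = mex({0, 3}) = 1
G(12) = mex({1, 3}) = 0
Therefore G(12) = 0.

0


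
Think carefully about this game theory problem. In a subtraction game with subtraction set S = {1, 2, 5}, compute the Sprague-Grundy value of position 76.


The subtraction set is S = {1, 2, 5}.
G(k) = mex{ G(k - s) : s in S, s <= k }. We compute iteratively: G(0) = 0.
G(1) = mex({0}) = 1
G(2) = mex({0, 1}) = 2
G(3) = mex({1, 2}) = 0
G(4) = mex({0, 2}) = 1
G(5) = mex({0, 1}) = 2
G(6) = mex({1, 2}) = 0
G(7) = mex({0, 2}) = 1
Observe that G(3)..G(7) = 0, 1, 2, 0, 1 repeats G(0)..G(4) = 0, 1, 2, 0, 1.
For k >= max(S) = 5, G(k) is determined by the previous 5 values G(k-5)..G(k-1); a window of 5 consecutive values has recurred shifted by 3, so by induction G(k + 3) = G(k) for all k >= 0: the sequence is periodic from the start with period 3.
One period: G(0..2) = 0, 1, 2.
76 mod 3 = 1, so G(76) = G(1) = 1.

1


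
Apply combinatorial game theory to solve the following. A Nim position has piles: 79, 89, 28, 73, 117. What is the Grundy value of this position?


We need the XOR (exclusive or) of all pile sizes.
After XOR-ing pile 1 (size 79): 0 XOR 79 = 79
After XOR-ing pile 2 (size 89): 79 XOR 89 = 22
After XOR-ing pile 3 (size 28): 22 XOR 28 = 10
After XOR-ing pile 4 (size 73): 10 XOR 73 = 67
After XOR-ing pile 5 (size 117): 67 XOR 117 = 54
The Nim-value of this position is 54.

54


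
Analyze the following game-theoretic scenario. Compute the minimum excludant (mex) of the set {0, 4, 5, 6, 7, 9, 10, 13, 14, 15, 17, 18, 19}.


Set = {0, 4, 5, 6, 7, 9, 10, 13, 14, 15, 17, 18, 19}
0 is in the set.
1 is NOT in the set. This is the mex.
mex = 1

1


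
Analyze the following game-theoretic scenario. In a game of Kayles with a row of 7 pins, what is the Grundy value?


Kayles: a move removes 1 or 2 adjacent pins from a contiguous row.
Removing pins from a row of k leaves two independent rows (a, b) with a + b = k - 1 (one pin) or a + b = k - 2 (two pins); an end removal gives a = 0.
By Sprague-Grundy, G(k) = mex{ G(a) XOR G(b) } over all these splits. G(0) = 0.
G(1): splits (0,0):0^0=0 -> mex({0}) = 1
G(2): splits (0,1):0^1=1 (0,0):0^0=0 -> mex({0, 1}) = 2
G(3): splits (0,2):0^2=2 (1,1):1^1=0 (0,1):0^1=1 -> mex({0, 1, 2}) = 3
G(4): splits (0,3):0^3=3 (1,2):1^2=3 (0,2):0^2=2 (1,1):1^1=0 -> mex({0, 2, 3}) = 1
G(5): splits (0,4):0^1=1 (1,3):1^3=2 (2,2):2^2=0 (0,3):0^3=3 (1,2):1^2=3 -> mex({0, 1, 2, 3}) = 4
G(6) = mex({0, 1, 2, 4}) = 3
G(7) = mex({0, 1, 3, 4, 5}) = 2
Therefore G(7) = 2.

2


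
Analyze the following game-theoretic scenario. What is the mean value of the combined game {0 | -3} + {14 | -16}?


G1 = {0 | -3}, G2 = {14 | -16}
Each is a switch {a | b} with numbers a > b; its mean value is (a + b)/2, and mean value is additive over game sums: m(G1 + G2) = m(G1) + m(G2).
Mean of G1 = (0 + (-3))/2 = -3/2 = -3/2
Mean of G2 = (14 + (-16))/2 = -2/2 = -1
Mean of G1 + G2 = -3/2 + -1 = -5/2

-5/2


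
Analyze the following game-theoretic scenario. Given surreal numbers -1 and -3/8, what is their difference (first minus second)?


x = -1, y = -3/8
Converting to common denominator: 8
x = -8/8, y = -3/8
x - y = -1 - -3/8 = -5/8

-5/8


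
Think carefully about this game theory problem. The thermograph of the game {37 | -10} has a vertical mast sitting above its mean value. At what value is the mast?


Game = {37 | -10}, a switch {a | b} with numbers a > b.
Its thermograph has left wall a - t and right wall b + t, which meet at t = (a - b)/2, where both equal (a + b)/2. So the mast (mean value) is at (a + b)/2.
Mean = (37 + (-10))/2 = 27/2 = 27/2

27/2


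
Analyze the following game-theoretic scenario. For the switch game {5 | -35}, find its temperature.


The game is {5 | -35}, a switch {a | b} with numbers a > b.
Cooling {a | b} by t gives {a - t | b + t}, which stops being hot when a - t = b + t, i.e. at t = (a - b)/2. So the temperature of a switch is (a - b)/2.
Temperature = (Left option - Right option) / 2
= (5 - (-35)) / 2
= 40 / 2
= 20

20


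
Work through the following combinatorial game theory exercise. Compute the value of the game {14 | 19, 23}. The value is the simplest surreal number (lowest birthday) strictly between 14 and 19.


Left options: {14}, max = 14
Right options: {19, 23}, min = 19
All options are numbers and max(Left) < min(Right), so by the simplicity theorem the value is the simplest (earliest-born) number strictly between 14 and 19.
Integers 15 through 18 all lie strictly between 14 and 19.
Among integers, the simplest (lowest birthday = smallest |n|; 0 is born on day 0, +-n on day n) is 15.
No non-integer in the interval can be simpler: if x is a non-integer in the interval, then floor(x) or ceil(x) also lies in the interval (the interval contains an integer), and both are proper prefixes of x's sign expansion, i.e. born earlier. So the game value is 15.
Game value = 15

15


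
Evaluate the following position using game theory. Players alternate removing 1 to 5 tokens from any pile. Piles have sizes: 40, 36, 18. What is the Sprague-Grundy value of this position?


Subtraction set: {1, 2, 3, 4, 5}
For this subtraction set, G(n) = n mod 6 (period = max + 1 = 6).
Pile 1 (size 40): G(40) = 40 mod 6 = 4
Pile 2 (size 36): G(36) = 36 mod 6 = 0
Pile 3 (size 18): G(18) = 18 mod 6 = 0
Total Grundy value = XOR of all: 4 XOR 0 XOR 0 = 4

4


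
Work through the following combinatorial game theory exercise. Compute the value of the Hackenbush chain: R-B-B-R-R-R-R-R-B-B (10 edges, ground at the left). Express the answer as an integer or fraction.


Edges (from ground): R-B-B-R-R-R-R-R-B-B
By Berlekamp's sign-expansion rule, a Blue-Red Hackenbush stalk has the value of the surreal number whose sign sequence is the edge sequence with B -> + and R -> -.
Sign sequence: -++-----++
Trace the sign expansion in the surreal number tree, starting from 0:
Edge 1: R (sign -) -> bounds (-inf, 0), value = -1
Edge 2: B (sign +) -> bounds (-1, 0), value = -1/2
Edge 3: B (sign +) -> bounds (-1/2, 0), value = -1/4
Edge 4: R (sign -) -> bounds (-1/2, -1/4), value = -3/8
Edge 5: R (sign -) -> bounds (-1/2, -3/8), value = -7/16
Edge 6: R (sign -) -> bounds (-1/2, -7/16), value = -15/32
Edge 7: R (sign -) -> bounds (-1/2, -15/32), value = -31/64
Edge 8: R (sign -) -> bounds (-1/2, -31/64), value = -63/128
Edge 9: B (sign +) -> bounds (-63/128, -31/64), value = -125/256
Edge 10: B (sign +) -> bounds (-125/256, -31/64), value = -249/512
Game value = -249/512

-249/512
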